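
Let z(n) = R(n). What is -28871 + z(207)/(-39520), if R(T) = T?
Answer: -1140982127/39520 ≈ -28871.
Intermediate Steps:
z(n) = n
-28871 + z(207)/(-39520) = -28871 + 207/(-39520) = -28871 + 207*(-1/39520) = -28871 - 207/39520 = -1140982127/39520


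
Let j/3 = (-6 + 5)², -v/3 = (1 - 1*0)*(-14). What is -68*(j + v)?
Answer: -3060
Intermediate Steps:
v = 42 (v = -3*(1 - 1*0)*(-14) = -3*(1 + 0)*(-14) = -3*(-14) = 42)
j = 3 (j = 3*(-6 + 5)² = 3*(-1)² = 3*1 = 3)
-68*(j + v) = -68*(3 + 42) = -68*45 = -3060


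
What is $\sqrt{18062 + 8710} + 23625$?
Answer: $23625 + 2 \sqrt{6693} \approx 23789.0$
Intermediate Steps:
$\sqrt{18062 + 8710} + 23625 = \sqrt{26772} + 23625 = 2 \sqrt{6693} + 23625 = 23625 + 2 \sqrt{6693}$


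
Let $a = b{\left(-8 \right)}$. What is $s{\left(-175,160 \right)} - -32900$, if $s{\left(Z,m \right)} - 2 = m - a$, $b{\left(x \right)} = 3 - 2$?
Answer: $33061$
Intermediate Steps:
$b{\left(x \right)} = 1$ ($b{\left(x \right)} = 3 - 2 = 1$)
$a = 1$
$s{\left(Z,m \right)} = 1 + m$ ($s{\left(Z,m \right)} = 2 + \left(m - 1\right) = 2 + \left(-1 + m\right) = 1 + m$)
$s{\left(-175,160 \right)} - -32900 = \left(1 + 160\right) - -32900 = 161 + 32900 = 33061$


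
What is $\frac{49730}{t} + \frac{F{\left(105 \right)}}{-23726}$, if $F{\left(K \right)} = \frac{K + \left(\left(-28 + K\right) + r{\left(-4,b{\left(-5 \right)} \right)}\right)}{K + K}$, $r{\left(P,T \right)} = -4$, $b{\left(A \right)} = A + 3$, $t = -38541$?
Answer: $- \frac{41297432683}{32004831810} \approx -1.2903$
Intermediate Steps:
$b{\left(A \right)} = 3 + A$
$F{\left(K \right)} = \frac{-32 + 2 K}{2 K}$ ($F{\left(K \right)} = \frac{K + \left(\left(-28 + K\right) - 4\right)}{K + K} = \frac{K + \left(-32 + K\right)}{2 K} = \left(-32 + 2 K\right) \frac{1}{2 K} = \frac{-32 + 2 K}{2 K}$)
$\frac{49730}{t} + \frac{F{\left(105 \right)}}{-23726} = \frac{49730}{-38541} + \frac{\frac{1}{105} \left(-16 + 105\right)}{-23726} = 49730 \left(- \frac{1}{38541}\right) + \frac{1}{105} \cdot 89 \left(- \frac{1}{23726}\right) = - \frac{49730}{38541} + \frac{89}{105} \left(- \frac{1}{23726}\right) = - \frac{49730}{38541} - \frac{89}{2491230} = - \frac{41297432683}{32004831810}$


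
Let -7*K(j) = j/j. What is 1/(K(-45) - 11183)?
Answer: -7/78282 ≈ -8.9420e-5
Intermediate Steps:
K(j) = -⅐ (K(j) = -j/(7*j) = -⅐*1 = -⅐)
1/(K(-45) - 11183) = 1/(-⅐ - 11183) = 1/(-78282/7) = -7/78282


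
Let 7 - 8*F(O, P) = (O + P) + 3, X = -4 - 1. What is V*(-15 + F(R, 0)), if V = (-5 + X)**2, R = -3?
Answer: -2825/2 ≈ -1412.5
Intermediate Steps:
X = -5
F(O, P) = 1/2 - O/8 - P/8 (F(O, P) = 7/8 - ((O + P) + 3)/8 = 7/8 - (3 + O + P)/8 = 7/8 + (-3/8 - O/8 - P/8) = 1/2 - O/8 - P/8)
V = 100 (V = (-5 - 5)**2 = (-10)**2 = 100)
V*(-15 + F(R, 0)) = 100*(-15 + (1/2 - 1/8*(-3) - 1/8*0)) = 100*(-15 + (1/2 + 3/8 + 0)) = 100*(-15 + 7/8) = 100*(-113/8) = -2825/2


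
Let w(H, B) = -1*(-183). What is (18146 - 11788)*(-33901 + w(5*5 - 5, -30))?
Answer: -214379044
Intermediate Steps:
w(H, B) = 183
(18146 - 11788)*(-33901 + w(5*5 - 5, -30)) = (18146 - 11788)*(-33901 + 183) = 6358*(-33718) = -214379044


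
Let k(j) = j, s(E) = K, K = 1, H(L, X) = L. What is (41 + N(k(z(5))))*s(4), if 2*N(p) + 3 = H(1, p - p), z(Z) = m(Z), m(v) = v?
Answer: 40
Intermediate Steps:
s(E) = 1
z(Z) = Z
N(p) = -1 (N(p) = -3/2 + (½)*1 = -3/2 + ½ = -1)
(41 + N(k(z(5))))*s(4) = (41 - 1)*1 = 40*1 = 40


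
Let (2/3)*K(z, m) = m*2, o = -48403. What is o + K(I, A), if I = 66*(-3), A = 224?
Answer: -47731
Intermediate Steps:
I = -198
K(z, m) = 3*m (K(z, m) = 3*(m*2)/2 = 3*(2*m)/2 = 3*m)
o + K(I, A) = -48403 + 3*224 = -48403 + 672 = -47731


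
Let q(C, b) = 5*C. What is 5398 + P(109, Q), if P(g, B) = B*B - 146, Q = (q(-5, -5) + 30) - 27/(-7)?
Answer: 261192/49 ≈ 5330.4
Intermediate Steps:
Q = 62/7 (Q = (5*(-5) + 30) - 27/(-7) = (-25 + 30) - 27*(-1/7) = 5 + 27/7 = 62/7 ≈ 8.8571)
P(g, B) = -146 + B**2 (P(g, B) = B**2 - 146 = -146 + B**2)
5398 + P(109, Q) = 5398 + (-146 + (62/7)**2) = 5398 + (-146 + 3844/49) = 5398 - 3310/49 = 261192/49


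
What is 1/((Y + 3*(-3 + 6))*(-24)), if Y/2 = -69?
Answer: 1/3096 ≈ 0.00032300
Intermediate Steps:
Y = -138 (Y = 2*(-69) = -138)
1/((Y + 3*(-3 + 6))*(-24)) = 1/((-138 + 3*(-3 + 6))*(-24)) = 1/((-138 + 3*3)*(-24)) = 1/((-138 + 9)*(-24)) = 1/(-129*(-24)) = 1/3096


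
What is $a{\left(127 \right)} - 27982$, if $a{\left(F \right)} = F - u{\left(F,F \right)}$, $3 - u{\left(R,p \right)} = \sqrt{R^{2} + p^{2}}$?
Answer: $-27858 + 127 \sqrt{2} \approx -27678.0$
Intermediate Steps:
$u{\left(R,p \right)} = 3 - \sqrt{R^{2} + p^{2}}$
$a{\left(F \right)} = -3 + F + \sqrt{2} \sqrt{F^{2}}$ ($a{\left(F \right)} = F - \left(3 - \sqrt{F^{2} + F^{2}}\right) = F - \left(3 - \sqrt{2 F^{2}}\right) = F - \left(3 - \sqrt{2} \sqrt{F^{2}}\right) = F + \left(-3 + \sqrt{2} \sqrt{F^{2}}\right) = -3 + F + \sqrt{2} \sqrt{F^{2}}$)
$a{\left(127 \right)} - 27982 = \left(-3 + 127 + \sqrt{2} \sqrt{127^{2}}\right) - 27982 = \left(-3 + 127 + \sqrt{2} \sqrt{16129}\right) - 27982 = \left(-3 + 127 + \sqrt{2} \cdot 127\right) - 27982 = \left(-3 + 127 + 127 \sqrt{2}\right) - 27982 = \left(124 + 127 \sqrt{2}\right) - 27982 = -27858 + 127 \sqrt{2}$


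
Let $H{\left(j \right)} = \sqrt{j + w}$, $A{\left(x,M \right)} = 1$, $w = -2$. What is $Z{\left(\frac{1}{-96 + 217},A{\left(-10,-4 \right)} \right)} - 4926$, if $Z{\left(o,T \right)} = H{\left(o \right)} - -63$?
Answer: $-4863 + \frac{i \sqrt{241}}{11} \approx -4863.0 + 1.4113 i$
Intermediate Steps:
$H{\left(j \right)} = \sqrt{-2 + j}$ ($H{\left(j \right)} = \sqrt{j - 2} = \sqrt{-2 + j}$)
$Z{\left(o,T \right)} = 63 + \sqrt{-2 + o}$ ($Z{\left(o,T \right)} = \sqrt{-2 + o} - -63 = \sqrt{-2 + o} + 63 = 63 + \sqrt{-2 + o}$)
$Z{\left(\frac{1}{-96 + 217},A{\left(-10,-4 \right)} \right)} - 4926 = \left(63 + \sqrt{-2 + \frac{1}{-96 + 217}}\right) - 4926 = \left(63 + \sqrt{-2 + \frac{1}{121}}\right) - 4926 = \left(63 + \sqrt{- \frac{241}{121}}\right) - 4926 = \left(63 + \frac{i \sqrt{241}}{11}\right) - 4926 = -4863 + \frac{i \sqrt{241}}{11}$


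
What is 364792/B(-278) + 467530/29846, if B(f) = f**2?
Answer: 5877521319/288327283 ≈ 20.385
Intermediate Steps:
364792/B(-278) + 467530/29846 = 364792/((-278)**2) + 467530/29846 = 364792/77284 + 467530*(1/29846) = 364792*(1/77284) + 233765/14923 = 91198/19321 + 233765/14923 = 5877521319/288327283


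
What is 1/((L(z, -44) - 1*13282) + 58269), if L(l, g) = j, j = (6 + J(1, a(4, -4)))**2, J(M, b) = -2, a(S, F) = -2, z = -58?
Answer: 1/45003 ≈ 2.2221e-5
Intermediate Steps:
j = 16 (j = (6 - 2)**2 = 4**2 = 16)
L(l, g) = 16
1/((L(z, -44) - 1*13282) + 58269) = 1/((16 - 1*13282) + 58269) = 1/((16 - 13282) + 58269) = 1/(-13266 + 58269) = 1/45003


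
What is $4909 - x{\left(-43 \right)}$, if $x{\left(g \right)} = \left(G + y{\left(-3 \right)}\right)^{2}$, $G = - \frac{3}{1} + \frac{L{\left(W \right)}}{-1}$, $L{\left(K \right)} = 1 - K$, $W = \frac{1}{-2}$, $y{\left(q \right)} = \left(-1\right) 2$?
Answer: $\frac{19467}{4} \approx 4866.8$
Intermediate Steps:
$y{\left(q \right)} = -2$
$W = - \frac{1}{2} \approx -0.5$
$G = - \frac{9}{2}$ ($G = - \frac{3}{1} + \frac{1 - - \frac{1}{2}}{-1} = \left(-3\right) 1 + \left(1 + \frac{1}{2}\right) \left(-1\right) = -3 + \frac{3}{2} \left(-1\right) = -3 - \frac{3}{2} = - \frac{9}{2} \approx -4.5$)
$x{\left(g \right)} = \frac{169}{4}$ ($x{\left(g \right)} = \left(- \frac{9}{2} - 2\right)^{2} = \left(- \frac{13}{2}\right)^{2} = \frac{169}{4}$)
$4909 - x{\left(-43 \right)} = 4909 - \frac{169}{4} = \frac{19467}{4}$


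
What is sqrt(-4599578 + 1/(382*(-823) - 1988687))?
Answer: I*sqrt(301195429259543435)/255897 ≈ 2144.7*I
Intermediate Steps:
sqrt(-4599578 + 1/(382*(-823) - 1988687)) = sqrt(-4599578 + 1/(-314386 - 1988687)) = sqrt(-4599578 + 1/(-2303073)) = sqrt(-4599578 - 1/2303073) = sqrt(-10593163903195/2303073) = I*sqrt(301195429259543435)/255897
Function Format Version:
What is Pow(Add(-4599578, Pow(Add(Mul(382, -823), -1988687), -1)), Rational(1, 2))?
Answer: Mul(Rational(1, 255897), I, Pow(301195429259543435, Rational(1, 2))) ≈ Mul(2144.7, I)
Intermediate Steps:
Pow(Add(-4599578, Pow(Add(Mul(382, -823), -1988687), -1)), Rational(1, 2)) = Pow(Add(-4599578, Pow(Add(-314386, -1988687), -1)), Rational(1, 2)) = Pow(Add(-4599578, Pow(-2303073, -1)), Rational(1, 2)) = Pow(Add(-4599578, Rational(-1, 2303073)), Rational(1, 2)) = Pow(Rational(-10593163903195, 2303073), Rational(1, 2)) = Mul(Rational(1, 255897), I, Pow(301195429259543435, Rational(1, 2)))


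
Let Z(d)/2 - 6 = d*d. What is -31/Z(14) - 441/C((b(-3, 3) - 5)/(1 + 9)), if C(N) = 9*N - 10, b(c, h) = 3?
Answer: 888991/23836 ≈ 37.296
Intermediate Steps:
Z(d) = 12 + 2*d**2 (Z(d) = 12 + 2*(d*d) = 12 + 2*d**2)
C(N) = -10 + 9*N
-31/Z(14) - 441/C((b(-3, 3) - 5)/(1 + 9)) = -31/(12 + 2*14**2) - 441/(-10 + 9*((3 - 5)/(1 + 9))) = -31/(12 + 2*196) - 441/(-10 + 9*(-2/10)) = -31/(12 + 392) - 441/(-10 + 9*(-2*1/10)) = -31/404 - 441/(-10 + 9*(-1/5)) = -31*1/404 - 441/(-10 - 9/5) = -31/404 - 441/(-59/5) = -31/404 - 441*(-5/59) = -31/404 + 2205/59 = 888991/23836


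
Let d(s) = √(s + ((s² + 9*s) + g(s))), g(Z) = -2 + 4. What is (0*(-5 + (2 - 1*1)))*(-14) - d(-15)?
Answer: -√77 ≈ -8.7750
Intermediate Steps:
g(Z) = 2
d(s) = √(2 + s² + 10*s) (d(s) = √(s + ((s² + 9*s) + 2)) = √(s + (2 + s² + 9*s)) = √(2 + s² + 10*s))
(0*(-5 + (2 - 1*1)))*(-14) - d(-15) = (0*(-5 + (2 - 1*1)))*(-14) - √(2 + (-15)² + 10*(-15)) = (0*(-5 + (2 - 1)))*(-14) - √(2 + 225 - 150) = (0*(-5 + 1))*(-14) - √77 = (0*(-4))*(-14) - √77 = 0*(-14) - √77 = 0 - √77 = -√77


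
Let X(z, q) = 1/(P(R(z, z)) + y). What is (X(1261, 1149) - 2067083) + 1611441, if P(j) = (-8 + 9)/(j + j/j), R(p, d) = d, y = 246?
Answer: -141455424564/310453 ≈ -4.5564e+5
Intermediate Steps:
P(j) = 1/(1 + j) (P(j) = 1/(j + 1) = 1/(1 + j))
X(z, q) = 1/(246 + 1/(1 + z)) (X(z, q) = 1/(1/(1 + z) + 246) = 1/(246 + 1/(1 + z)))
(X(1261, 1149) - 2067083) + 1611441 = ((1 + 1261)/(247 + 246*1261) - 2067083) + 1611441 = (1262/(247 + 310206) - 2067083) + 1611441 = (1262/310453 - 2067083) + 1611441 = -641732117337/310453 + 1611441 = -141455424564/310453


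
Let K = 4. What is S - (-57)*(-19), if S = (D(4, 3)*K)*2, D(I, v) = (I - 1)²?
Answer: -1011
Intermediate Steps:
D(I, v) = (-1 + I)²
S = 72 (S = ((-1 + 4)²*4)*2 = (3²*4)*2 = (9*4)*2 = 36*2 = 72)
S - (-57)*(-19) = 72 - (-57)*(-19) = 72 - 19*57 = 72 - 1083 = -1011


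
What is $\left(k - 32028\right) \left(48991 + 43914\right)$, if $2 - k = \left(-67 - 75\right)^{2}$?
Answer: $-4848711950$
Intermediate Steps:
$k = -20162$ ($k = 2 - \left(-67 - 75\right)^{2} = 2 - \left(-142\right)^{2} = 2 - 20164 = -20162$)
$\left(k - 32028\right) \left(48991 + 43914\right) = \left(-20162 - 32028\right) \left(48991 + 43914\right) = \left(-52190\right) 92905 = -4848711950$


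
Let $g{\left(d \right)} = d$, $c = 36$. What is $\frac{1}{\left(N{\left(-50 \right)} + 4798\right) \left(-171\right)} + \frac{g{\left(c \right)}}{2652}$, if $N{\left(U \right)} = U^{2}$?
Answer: $\frac{3743653}{275798718} \approx 0.013574$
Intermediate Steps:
$\frac{1}{\left(N{\left(-50 \right)} + 4798\right) \left(-171\right)} + \frac{g{\left(c \right)}}{2652} = \frac{1}{\left(\left(-50\right)^{2} + 4798\right) \left(-171\right)} + \frac{36}{2652} = \frac{1}{2500 + 4798} \left(- \frac{1}{171}\right) + 36 \cdot \frac{1}{2652} = \frac{1}{7298} \left(- \frac{1}{171}\right) + \frac{3}{221} = - \frac{1}{1247958} + \frac{3}{221} = \frac{3743653}{275798718}$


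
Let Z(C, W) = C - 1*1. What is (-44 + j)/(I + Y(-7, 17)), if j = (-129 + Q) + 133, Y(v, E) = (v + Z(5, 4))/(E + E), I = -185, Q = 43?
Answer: -102/6293 ≈ -0.016208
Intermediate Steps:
Z(C, W) = -1 + C (Z(C, W) = C - 1 = -1 + C)
Y(v, E) = (4 + v)/(2*E) (Y(v, E) = (v + (-1 + 5))/(E + E) = (v + 4)/((2*E)) = (4 + v)*(1/(2*E)) = (4 + v)/(2*E))
j = 47 (j = (-129 + 43) + 133 = -86 + 133 = 47)
(-44 + j)/(I + Y(-7, 17)) = (-44 + 47)/(-185 + (½)*(4 - 7)/17) = 3/(-185 + (½)*(1/17)*(-3)) = 3/(-185 - 3/34) = 3/(-6293/34) = 3*(-34/6293) = -102/6293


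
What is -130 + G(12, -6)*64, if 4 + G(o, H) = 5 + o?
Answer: 702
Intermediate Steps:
G(o, H) = 1 + o (G(o, H) = -4 + (5 + o) = 1 + o)
-130 + G(12, -6)*64 = -130 + (1 + 12)*64 = -130 + 13*64 = -130 + 832 = 702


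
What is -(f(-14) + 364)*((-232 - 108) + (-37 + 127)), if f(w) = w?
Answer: 87500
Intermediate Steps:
-(f(-14) + 364)*((-232 - 108) + (-37 + 127)) = -(-14 + 364)*((-232 - 108) + (-37 + 127)) = -350*(-340 + 90) = -350*(-250) = -1*(-87500) = 87500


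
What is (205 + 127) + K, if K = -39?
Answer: 293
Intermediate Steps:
(205 + 127) + K = (205 + 127) - 39 = 332 - 39 = 293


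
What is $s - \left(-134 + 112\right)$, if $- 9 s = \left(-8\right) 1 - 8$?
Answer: $\frac{214}{9} \approx 23.778$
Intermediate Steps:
$s = \frac{16}{9}$ ($s = - \frac{\left(-8\right) 1 - 8}{9} = - \frac{-8 - 8}{9} = \left(- \frac{1}{9}\right) \left(-16\right) = \frac{16}{9} \approx 1.7778$)
$s - \left(-134 + 112\right) = \frac{16}{9} - \left(-134 + 112\right) = \frac{16}{9} - -22 = \frac{16}{9} + 22 = \frac{214}{9}$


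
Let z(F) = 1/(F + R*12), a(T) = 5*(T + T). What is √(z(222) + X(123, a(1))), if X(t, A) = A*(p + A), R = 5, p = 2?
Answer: √9543162/282 ≈ 10.955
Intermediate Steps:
a(T) = 10*T (a(T) = 5*(2*T) = 10*T)
X(t, A) = A*(2 + A)
z(F) = 1/(60 + F) (z(F) = 1/(F + 5*12) = 1/(F + 60) = 1/(60 + F))
√(z(222) + X(123, a(1))) = √(1/(60 + 222) + (10*1)*(2 + 10*1)) = √(1/282 + 10*(2 + 10)) = √(1/282 + 10*12) = √(1/282 + 120) = √(33841/282) = √9543162/282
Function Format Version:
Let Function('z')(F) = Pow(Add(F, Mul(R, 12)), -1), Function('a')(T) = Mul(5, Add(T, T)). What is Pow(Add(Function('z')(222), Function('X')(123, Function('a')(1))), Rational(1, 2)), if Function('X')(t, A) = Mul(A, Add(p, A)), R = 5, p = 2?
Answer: Mul(Rational(1, 282), Pow(9543162, Rational(1, 2))) ≈ 10.955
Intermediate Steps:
Function('a')(T) = Mul(10, T) (Function('a')(T) = Mul(5, Mul(2, T)) = Mul(10, T))
Function('X')(t, A) = Mul(A, Add(2, A))
Function('z')(F) = Pow(Add(60, F), -1) (Function('z')(F) = Pow(Add(F, Mul(5, 12)), -1) = Pow(Add(F, 60), -1) = Pow(Add(60, F), -1))
Pow(Add(Function('z')(222), Function('X')(123, Function('a')(1))), Rational(1, 2)) = Pow(Add(Pow(Add(60, 222), -1), Mul(Mul(10, 1), Add(2, Mul(10, 1)))), Rational(1, 2)) = Pow(Add(Pow(282, -1), Mul(10, Add(2, 10))), Rational(1, 2)) = Pow(Add(Rational(1, 282), Mul(10, 12)), Rational(1, 2)) = Pow(Add(Rational(1, 282), 120), Rational(1, 2)) = Pow(Rational(33841, 282), Rational(1, 2)) = Mul(Rational(1, 282), Pow(9543162, Rational(1, 2)))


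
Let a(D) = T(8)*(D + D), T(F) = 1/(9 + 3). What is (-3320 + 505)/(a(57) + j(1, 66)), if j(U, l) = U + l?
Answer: -5630/153 ≈ -36.797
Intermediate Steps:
T(F) = 1/12
a(D) = D/6 (a(D) = (D + D)/12 = (2*D)/12 = D/6)
(-3320 + 505)/(a(57) + j(1, 66)) = (-3320 + 505)/((⅙)*57 + (1 + 66)) = -2815/(19/2 + 67) = -2815/153/2 = -2815*2/153 = -5630/153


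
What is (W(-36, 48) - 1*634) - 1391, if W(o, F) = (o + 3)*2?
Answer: -2091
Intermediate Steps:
W(o, F) = 6 + 2*o (W(o, F) = (3 + o)*2 = 6 + 2*o)
(W(-36, 48) - 1*634) - 1391 = ((6 + 2*(-36)) - 1*634) - 1391 = ((6 - 72) - 634) - 1391 = (-66 - 634) - 1391 = -700 - 1391 = -2091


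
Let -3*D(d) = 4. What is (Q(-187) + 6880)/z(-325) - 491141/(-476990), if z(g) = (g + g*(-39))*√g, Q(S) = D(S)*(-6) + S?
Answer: 491141/476990 - 6701*I*√13/802750 ≈ 1.0297 - 0.030098*I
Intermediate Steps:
D(d) = -4/3 (D(d) = -⅓*4 = -4/3)
Q(S) = 8 + S (Q(S) = -4/3*(-6) + S = 8 + S)
z(g) = -38*g^(3/2) (z(g) = (g - 39*g)*√g = (-38*g)*√g = -38*g^(3/2))
(Q(-187) + 6880)/z(-325) - 491141/(-476990) = ((8 - 187) + 6880)/((-(-61750)*I*√13)) - 491141/(-476990) = (-179 + 6880)/((-(-61750)*I*√13)) - 491141*(-1/476990) = 6701/((61750*I*√13)) + 491141/476990 = 6701*(-I*√13/802750) + 491141/476990 = -6701*I*√13/802750 + 491141/476990 = 491141/476990 - 6701*I*√13/802750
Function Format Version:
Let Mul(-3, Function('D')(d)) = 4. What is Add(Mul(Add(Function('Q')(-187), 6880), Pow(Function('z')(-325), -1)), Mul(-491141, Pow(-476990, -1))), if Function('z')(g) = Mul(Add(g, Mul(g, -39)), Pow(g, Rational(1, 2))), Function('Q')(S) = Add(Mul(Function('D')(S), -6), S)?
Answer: Add(Rational(491141, 476990), Mul(Rational(-6701, 802750), I, Pow(13, Rational(1, 2)))) ≈ Add(1.0297, Mul(-0.030098, I))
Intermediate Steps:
Function('D')(d) = Rational(-4, 3) (Function('D')(d) = Mul(Rational(-1, 3), 4) = Rational(-4, 3))
Function('Q')(S) = Add(8, S) (Function('Q')(S) = Add(Mul(Rational(-4, 3), -6), S) = Add(8, S))
Function('z')(g) = Mul(-38, Pow(g, Rational(3, 2))) (Function('z')(g) = Mul(Add(g, Mul(-39, g)), Pow(g, Rational(1, 2))) = Mul(Mul(-38, g), Pow(g, Rational(1, 2))) = Mul(-38, Pow(g, Rational(3, 2))))
Add(Mul(Add(Function('Q')(-187), 6880), Pow(Function('z')(-325), -1)), Mul(-491141, Pow(-476990, -1))) = Add(Mul(Add(Add(8, -187), 6880), Pow(Mul(-38, Pow(-325, Rational(3, 2))), -1)), Mul(-491141, Pow(-476990, -1))) = Add(Mul(Add(-179, 6880), Pow(Mul(-38, Mul(-1625, I, Pow(13, Rational(1, 2)))), -1)), Mul(-491141, Rational(-1, 476990))) = Add(Mul(6701, Pow(Mul(61750, I, Pow(13, Rational(1, 2))), -1)), Rational(491141, 476990)) = Add(Mul(6701, Mul(Rational(-1, 802750), I, Pow(13, Rational(1, 2)))), Rational(491141, 476990)) = Add(Mul(Rational(-6701, 802750), I, Pow(13, Rational(1, 2))), Rational(491141, 476990)) = Add(Rational(491141, 476990), Mul(Rational(-6701, 802750), I, Pow(13, Rational(1, 2))))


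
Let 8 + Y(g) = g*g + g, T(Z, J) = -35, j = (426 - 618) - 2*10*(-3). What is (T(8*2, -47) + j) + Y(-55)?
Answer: 2795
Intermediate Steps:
j = -132 (j = -192 - 20*(-3) = -192 + 60 = -132)
Y(g) = -8 + g + g² (Y(g) = -8 + (g*g + g) = -8 + (g² + g) = -8 + (g + g²) = -8 + g + g²)
(T(8*2, -47) + j) + Y(-55) = (-35 - 132) + (-8 - 55 + (-55)²) = -167 + (-8 - 55 + 3025) = -167 + 2962 = 2795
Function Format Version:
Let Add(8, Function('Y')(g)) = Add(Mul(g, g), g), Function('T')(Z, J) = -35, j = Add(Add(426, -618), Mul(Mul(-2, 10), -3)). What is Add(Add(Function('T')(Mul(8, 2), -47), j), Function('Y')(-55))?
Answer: 2795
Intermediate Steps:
j = -132 (j = Add(-192, Mul(-20, -3)) = Add(-192, 60) = -132)
Function('Y')(g) = Add(-8, g, Pow(g, 2)) (Function('Y')(g) = Add(-8, Add(Mul(g, g), g)) = Add(-8, Add(Pow(g, 2), g)) = Add(-8, Add(g, Pow(g, 2))) = Add(-8, g, Pow(g, 2)))
Add(Add(Function('T')(Mul(8, 2), -47), j), Function('Y')(-55)) = Add(Add(-35, -132), Add(-8, -55, Pow(-55, 2))) = Add(-167, Add(-8, -55, 3025)) = Add(-167, 2962) = 2795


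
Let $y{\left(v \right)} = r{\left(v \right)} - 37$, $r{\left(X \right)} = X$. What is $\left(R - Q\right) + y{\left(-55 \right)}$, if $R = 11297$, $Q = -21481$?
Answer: $32686$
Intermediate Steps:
$y{\left(v \right)} = -37 + v$ ($y{\left(v \right)} = v - 37 = -37 + v$)
$\left(R - Q\right) + y{\left(-55 \right)} = \left(11297 - -21481\right) - 92 = \left(11297 + 21481\right) - 92 = 32778 - 92 = 32686$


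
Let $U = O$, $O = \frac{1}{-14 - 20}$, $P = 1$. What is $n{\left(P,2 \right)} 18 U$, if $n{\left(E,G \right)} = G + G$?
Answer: $- \frac{36}{17} \approx -2.1176$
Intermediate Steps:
$n{\left(E,G \right)} = 2 G$
$O = - \frac{1}{34}$ ($O = \frac{1}{-34} = - \frac{1}{34} \approx -0.029412$)
$U = - \frac{1}{34} \approx -0.029412$
$n{\left(P,2 \right)} 18 U = 2 \cdot 2 \cdot 18 \left(- \frac{1}{34}\right) = 4 \cdot 18 \left(- \frac{1}{34}\right) = 72 \left(- \frac{1}{34}\right) = - \frac{36}{17}$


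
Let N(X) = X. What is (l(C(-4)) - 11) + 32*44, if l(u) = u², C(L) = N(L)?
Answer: 1413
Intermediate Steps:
C(L) = L
(l(C(-4)) - 11) + 32*44 = ((-4)² - 11) + 32*44 = (16 - 11) + 1408 = 5 + 1408 = 1413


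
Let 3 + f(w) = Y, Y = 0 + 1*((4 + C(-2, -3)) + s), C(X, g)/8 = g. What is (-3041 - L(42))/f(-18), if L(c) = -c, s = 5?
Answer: 2999/18 ≈ 166.61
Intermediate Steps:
C(X, g) = 8*g
Y = -15 (Y = 0 + 1*((4 + 8*(-3)) + 5) = 0 + 1*((4 - 24) + 5) = 0 + 1*(-20 + 5) = 0 + 1*(-15) = 0 - 15 = -15)
f(w) = -18 (f(w) = -3 - 15 = -18)
(-3041 - L(42))/f(-18) = (-3041 - (-1)*42)/(-18) = (-3041 - 1*(-42))*(-1/18) = (-3041 + 42)*(-1/18) = -2999*(-1/18) = 2999/18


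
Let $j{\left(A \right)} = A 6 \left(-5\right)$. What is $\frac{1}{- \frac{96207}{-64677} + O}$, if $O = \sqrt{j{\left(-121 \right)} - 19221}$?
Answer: $\frac{691375571}{7247576810032} - \frac{464790481 i \sqrt{15591}}{7247576810032} \approx 9.5394 \cdot 10^{-5} - 0.0080076 i$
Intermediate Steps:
$j{\left(A \right)} = - 30 A$ ($j{\left(A \right)} = 6 A \left(-5\right) = - 30 A$)
$O = i \sqrt{15591}$ ($O = \sqrt{\left(-30\right) \left(-121\right) - 19221} = \sqrt{3630 - 19221} = \sqrt{-15591} = i \sqrt{15591} \approx 124.86 i$)
$\frac{1}{- \frac{96207}{-64677} + O} = \frac{1}{- \frac{96207}{-64677} + i \sqrt{15591}} = \frac{1}{\left(-96207\right) \left(- \frac{1}{64677}\right) + i \sqrt{15591}} = \frac{1}{\frac{32069}{21559} + i \sqrt{15591}}$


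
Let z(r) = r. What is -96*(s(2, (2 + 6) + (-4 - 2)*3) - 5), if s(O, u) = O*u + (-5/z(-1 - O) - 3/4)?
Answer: 2312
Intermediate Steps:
s(O, u) = -¾ - 5/(-1 - O) + O*u (s(O, u) = O*u + (-5/(-1 - O) - 3/4) = O*u + (-5/(-1 - O) - 3*¼) = O*u + (-5/(-1 - O) - ¾) = O*u + (-¾ - 5/(-1 - O)) = -¾ - 5/(-1 - O) + O*u)
-96*(s(2, (2 + 6) + (-4 - 2)*3) - 5) = -96*((20 + (1 + 2)*(-3 + 4*2*((2 + 6) + (-4 - 2)*3)))/(4*(1 + 2)) - 5) = -96*((¼)*(20 + 3*(-3 + 4*2*(8 - 6*3)))/3 - 5) = -96*((¼)*(⅓)*(20 + 3*(-3 + 4*2*(8 - 18))) - 5) = -96*((¼)*(⅓)*(20 + 3*(-3 + 4*2*(-10))) - 5) = -96*((¼)*(⅓)*(20 + 3*(-3 - 80)) - 5) = -96*((¼)*(⅓)*(20 + 3*(-83)) - 5) = -96*((¼)*(⅓)*(20 - 249) - 5) = -96*((¼)*(⅓)*(-229) - 5) = -96*(-229/12 - 5) = -96*(-289/12) = 2312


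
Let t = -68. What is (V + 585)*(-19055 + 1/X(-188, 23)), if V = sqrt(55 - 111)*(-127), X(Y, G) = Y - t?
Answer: -89177439/8 + 290398327*I*sqrt(14)/60 ≈ -1.1147e+7 + 1.811e+7*I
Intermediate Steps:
X(Y, G) = 68 + Y (X(Y, G) = Y - 1*(-68) = Y + 68 = 68 + Y)
V = -254*I*sqrt(14) (V = sqrt(-56)*(-127) = (2*I*sqrt(14))*(-127) = -254*I*sqrt(14) ≈ -950.38*I)
(V + 585)*(-19055 + 1/X(-188, 23)) = (-254*I*sqrt(14) + 585)*(-19055 + 1/(68 - 188)) = (585 - 254*I*sqrt(14))*(-19055 + 1/(-120)) = (585 - 254*I*sqrt(14))*(-19055 - 1/120) = (585 - 254*I*sqrt(14))*(-2286601/120) = -89177439/8 + 290398327*I*sqrt(14)/60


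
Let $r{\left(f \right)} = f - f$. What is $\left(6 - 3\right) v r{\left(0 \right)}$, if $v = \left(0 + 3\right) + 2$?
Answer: $0$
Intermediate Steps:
$v = 5$ ($v = 3 + 2 = 5$)
$r{\left(f \right)} = 0$
$\left(6 - 3\right) v r{\left(0 \right)} = \left(6 - 3\right) 5 \cdot 0 = 3 \cdot 5 \cdot 0 = 15 \cdot 0 = 0$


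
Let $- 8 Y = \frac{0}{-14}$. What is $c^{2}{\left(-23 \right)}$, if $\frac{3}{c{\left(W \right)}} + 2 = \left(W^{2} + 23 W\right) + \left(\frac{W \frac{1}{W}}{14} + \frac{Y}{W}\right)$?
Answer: $\frac{196}{81} \approx 2.4198$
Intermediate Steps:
$Y = 0$ ($Y = - \frac{0 \frac{1}{-14}}{8} = - \frac{0 \left(- \frac{1}{14}\right)}{8} = \left(- \frac{1}{8}\right) 0 = 0$)
$c{\left(W \right)} = \frac{3}{- \frac{27}{14} + W^{2} + 23 W}$ ($c{\left(W \right)} = \frac{3}{-2 + \left(\left(W^{2} + 23 W\right) + \left(\frac{W \frac{1}{W}}{14} + \frac{0}{W}\right)\right)} = \frac{3}{-2 + \left(\left(W^{2} + 23 W\right) + \left(1 \cdot \frac{1}{14} + 0\right)\right)} = \frac{3}{-2 + \left(\left(W^{2} + 23 W\right) + \left(\frac{1}{14} + 0\right)\right)} = \frac{3}{-2 + \left(\left(W^{2} + 23 W\right) + \frac{1}{14}\right)} = \frac{3}{-2 + \left(\frac{1}{14} + W^{2} + 23 W\right)} = \frac{3}{- \frac{27}{14} + W^{2} + 23 W}$)
$c^{2}{\left(-23 \right)} = \left(\frac{42}{-27 + 14 \left(-23\right)^{2} + 322 \left(-23\right)}\right)^{2} = \left(\frac{42}{-27 + 14 \cdot 529 - 7406}\right)^{2} = \left(\frac{42}{-27 + 7406 - 7406}\right)^{2} = \left(\frac{42}{-27}\right)^{2} = \left(42 \left(- \frac{1}{27}\right)\right)^{2} = \left(- \frac{14}{9}\right)^{2} = \frac{196}{81}$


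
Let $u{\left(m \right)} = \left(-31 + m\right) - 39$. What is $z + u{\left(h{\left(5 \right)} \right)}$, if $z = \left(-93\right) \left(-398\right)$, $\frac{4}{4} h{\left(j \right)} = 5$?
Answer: $36949$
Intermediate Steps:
$h{\left(j \right)} = 5$
$z = 37014$
$u{\left(m \right)} = -70 + m$
$z + u{\left(h{\left(5 \right)} \right)} = 37014 + \left(-70 + 5\right) = 37014 - 65 = 36949$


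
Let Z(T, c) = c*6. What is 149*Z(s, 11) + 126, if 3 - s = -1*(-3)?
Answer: 9960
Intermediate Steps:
s = 0 (s = 3 - (-1)*(-3) = 3 - 1*3 = 3 - 3 = 0)
Z(T, c) = 6*c
149*Z(s, 11) + 126 = 149*(6*11) + 126 = 149*66 + 126 = 9834 + 126 = 9960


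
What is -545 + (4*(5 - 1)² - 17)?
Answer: -498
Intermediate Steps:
-545 + (4*(5 - 1)² - 17) = -545 + (4*4² - 17) = -545 + (4*16 - 17) = -545 + (64 - 17) = -545 + 47 = -498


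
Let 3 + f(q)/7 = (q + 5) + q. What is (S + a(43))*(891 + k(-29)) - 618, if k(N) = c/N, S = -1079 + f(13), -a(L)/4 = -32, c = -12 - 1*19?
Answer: -19549772/29 ≈ -6.7413e+5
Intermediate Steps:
c = -31 (c = -12 - 19 = -31)
f(q) = 14 + 14*q (f(q) = -21 + 7*((q + 5) + q) = -21 + 7*((5 + q) + q) = -21 + 7*(5 + 2*q) = -21 + (35 + 14*q) = 14 + 14*q)
a(L) = 128 (a(L) = -4*(-32) = 128)
S = -883 (S = -1079 + (14 + 14*13) = -1079 + (14 + 182) = -1079 + 196 = -883)
k(N) = -31/N
(S + a(43))*(891 + k(-29)) - 618 = (-883 + 128)*(891 - 31/(-29)) - 618 = -755*(891 - 31*(-1/29)) - 618 = -755*(891 + 31/29) - 618 = -755*25870/29 - 618 = -19531850/29 - 618 = -19549772/29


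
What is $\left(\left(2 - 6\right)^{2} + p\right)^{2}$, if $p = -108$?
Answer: $8464$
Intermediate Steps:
$\left(\left(2 - 6\right)^{2} + p\right)^{2} = \left(\left(2 - 6\right)^{2} - 108\right)^{2} = \left(\left(-4\right)^{2} - 108\right)^{2} = \left(16 - 108\right)^{2} = \left(-92\right)^{2} = 8464$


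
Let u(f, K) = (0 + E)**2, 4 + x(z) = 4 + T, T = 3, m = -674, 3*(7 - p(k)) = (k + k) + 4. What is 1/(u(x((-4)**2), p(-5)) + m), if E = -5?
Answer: -1/649 ≈ -0.0015408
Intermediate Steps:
p(k) = 17/3 - 2*k/3 (p(k) = 7 - ((k + k) + 4)/3 = 7 - (2*k + 4)/3 = 7 - (4 + 2*k)/3 = 7 + (-4/3 - 2*k/3) = 17/3 - 2*k/3)
x(z) = 3 (x(z) = -4 + (4 + 3) = -4 + 7 = 3)
u(f, K) = 25 (u(f, K) = (0 - 5)**2 = (-5)**2 = 25)
1/(u(x((-4)**2), p(-5)) + m) = 1/(25 - 674) = 1/(-649) = -1/649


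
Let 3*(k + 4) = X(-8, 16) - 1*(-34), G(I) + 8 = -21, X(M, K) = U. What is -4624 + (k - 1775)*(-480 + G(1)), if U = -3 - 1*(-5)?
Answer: 894779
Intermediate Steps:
U = 2 (U = -3 + 5 = 2)
X(M, K) = 2
G(I) = -29 (G(I) = -8 - 21 = -29)
k = 8 (k = -4 + (2 - 1*(-34))/3 = -4 + (2 + 34)/3 = -4 + (⅓)*36 = -4 + 12 = 8)
-4624 + (k - 1775)*(-480 + G(1)) = -4624 + (8 - 1775)*(-480 - 29) = -4624 - 1767*(-509) = -4624 + 899403 = 894779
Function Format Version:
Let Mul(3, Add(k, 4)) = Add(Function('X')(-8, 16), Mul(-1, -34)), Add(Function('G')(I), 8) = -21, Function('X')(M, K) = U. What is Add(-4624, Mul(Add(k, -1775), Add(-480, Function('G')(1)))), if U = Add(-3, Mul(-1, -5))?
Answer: 894779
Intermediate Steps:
U = 2 (U = Add(-3, 5) = 2)
Function('X')(M, K) = 2
Function('G')(I) = -29 (Function('G')(I) = Add(-8, -21) = -29)
k = 8 (k = Add(-4, Mul(Rational(1, 3), Add(2, Mul(-1, -34)))) = Add(-4, Mul(Rational(1, 3), Add(2, 34))) = Add(-4, Mul(Rational(1, 3), 36)) = Add(-4, 12) = 8)
Add(-4624, Mul(Add(k, -1775), Add(-480, Function('G')(1)))) = Add(-4624, Mul(Add(8, -1775), Add(-480, -29))) = Add(-4624, Mul(-1767, -509)) = Add(-4624, 899403) = 894779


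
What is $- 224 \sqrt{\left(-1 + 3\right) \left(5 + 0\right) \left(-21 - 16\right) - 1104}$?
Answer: $- 224 i \sqrt{1474} \approx - 8600.0 i$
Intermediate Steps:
$- 224 \sqrt{\left(-1 + 3\right) \left(5 + 0\right) \left(-21 - 16\right) - 1104} = - 224 \sqrt{2 \cdot 5 \left(-37\right) - 1104} = - 224 \sqrt{10 \left(-37\right) - 1104} = - 224 \sqrt{-370 - 1104} = - 224 \sqrt{-1474} = - 224 i \sqrt{1474}$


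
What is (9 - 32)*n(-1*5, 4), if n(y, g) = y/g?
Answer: 115/4 ≈ 28.750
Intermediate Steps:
(9 - 32)*n(-1*5, 4) = (9 - 32)*(-1*5/4) = -(-115)/4 = -23*(-5/4) = 115/4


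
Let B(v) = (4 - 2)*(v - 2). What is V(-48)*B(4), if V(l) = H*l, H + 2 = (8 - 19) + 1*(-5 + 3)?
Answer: 2880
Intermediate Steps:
H = -15 (H = -2 + ((8 - 19) + 1*(-5 + 3)) = -2 + (-11 + 1*(-2)) = -2 + (-11 - 2) = -2 - 13 = -15)
B(v) = -4 + 2*v (B(v) = 2*(-2 + v) = -4 + 2*v)
V(l) = -15*l
V(-48)*B(4) = (-15*(-48))*(-4 + 2*4) = 720*(-4 + 8) = 720*4 = 2880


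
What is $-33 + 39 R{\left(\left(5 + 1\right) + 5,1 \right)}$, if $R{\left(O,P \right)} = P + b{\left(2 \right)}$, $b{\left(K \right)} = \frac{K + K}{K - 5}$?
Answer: $-46$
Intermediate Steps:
$b{\left(K \right)} = \frac{2 K}{-5 + K}$
$R{\left(O,P \right)} = - \frac{4}{3} + P$ ($R{\left(O,P \right)} = P + 2 \cdot 2 \frac{1}{-5 + 2} = P + 2 \cdot 2 \frac{1}{-3} = P + 2 \cdot 2 \left(- \frac{1}{3}\right) = P - \frac{4}{3} = - \frac{4}{3} + P$)
$-33 + 39 R{\left(\left(5 + 1\right) + 5,1 \right)} = -33 + 39 \left(- \frac{4}{3} + 1\right) = -33 + 39 \left(- \frac{1}{3}\right) = -33 - 13 = -46$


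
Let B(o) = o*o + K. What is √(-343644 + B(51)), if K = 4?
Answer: I*√341039 ≈ 583.99*I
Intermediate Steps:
B(o) = 4 + o² (B(o) = o*o + 4 = o² + 4 = 4 + o²)
√(-343644 + B(51)) = √(-343644 + (4 + 51²)) = √(-343644 + (4 + 2601)) = √(-343644 + 2605) = √(-341039) = I*√341039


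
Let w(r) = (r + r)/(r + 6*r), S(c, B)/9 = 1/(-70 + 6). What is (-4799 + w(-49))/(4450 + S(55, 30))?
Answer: -2149824/1993537 ≈ -1.0784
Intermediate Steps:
S(c, B) = -9/64 (S(c, B) = 9/(-70 + 6) = 9/(-64) = 9*(-1/64) = -9/64)
w(r) = 2/7 (w(r) = (2*r)/((7*r)) = (2*r)*(1/(7*r)) = 2/7)
(-4799 + w(-49))/(4450 + S(55, 30)) = (-4799 + 2/7)/(4450 - 9/64) = -33591/(7*284791/64) = -33591/7*64/284791 = -2149824/1993537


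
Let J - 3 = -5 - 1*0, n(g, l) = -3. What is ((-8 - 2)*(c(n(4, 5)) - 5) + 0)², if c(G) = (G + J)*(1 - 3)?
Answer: 2500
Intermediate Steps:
J = -2 (J = 3 + (-5 - 1*0) = 3 + (-5 + 0) = 3 - 5 = -2)
c(G) = 4 - 2*G (c(G) = (G - 2)*(1 - 3) = (-2 + G)*(-2) = 4 - 2*G)
((-8 - 2)*(c(n(4, 5)) - 5) + 0)² = ((-8 - 2)*((4 - 2*(-3)) - 5) + 0)² = (-10*((4 + 6) - 5) + 0)² = (-10*(10 - 5) + 0)² = (-10*5 + 0)² = (-50 + 0)² = (-50)² = 2500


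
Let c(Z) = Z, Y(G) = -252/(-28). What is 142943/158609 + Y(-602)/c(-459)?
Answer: 7131484/8089059 ≈ 0.88162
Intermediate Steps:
Y(G) = 9 (Y(G) = -252*(-1/28) = 9)
142943/158609 + Y(-602)/c(-459) = 142943/158609 + 9/(-459) = 142943*(1/158609) + 9*(-1/459) = 142943/158609 - 1/51 = 7131484/8089059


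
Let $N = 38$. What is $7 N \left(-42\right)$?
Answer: $-11172$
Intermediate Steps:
$7 N \left(-42\right) = 7 \cdot 38 \left(-42\right) = 266 \left(-42\right) = -11172$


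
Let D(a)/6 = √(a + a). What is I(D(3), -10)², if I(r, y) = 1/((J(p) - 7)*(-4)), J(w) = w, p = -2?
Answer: 1/1296 ≈ 0.00077160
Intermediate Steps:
D(a) = 6*√2*√a (D(a) = 6*√(a + a) = 6*√(2*a) = 6*(√2*√a) = 6*√2*√a)
I(r, y) = 1/36 (I(r, y) = 1/(-2 - 7*(-4)) = -¼/(-9) = -⅑*(-¼) = 1/36)
I(D(3), -10)² = (1/36)² = 1/1296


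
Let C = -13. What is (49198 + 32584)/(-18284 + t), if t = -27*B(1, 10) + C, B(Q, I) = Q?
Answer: -40891/9162 ≈ -4.4631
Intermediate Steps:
t = -40 (t = -27*1 - 13 = -27 - 13 = -40)
(49198 + 32584)/(-18284 + t) = (49198 + 32584)/(-18284 - 40) = 81782/(-18324) = 81782*(-1/18324) = -40891/9162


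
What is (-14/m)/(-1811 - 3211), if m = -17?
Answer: -7/42687 ≈ -0.00016398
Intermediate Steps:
(-14/m)/(-1811 - 3211) = (-14/(-17))/(-1811 - 3211) = (-14*(-1/17))/(-5022) = -1/5022*14/17 = -7/42687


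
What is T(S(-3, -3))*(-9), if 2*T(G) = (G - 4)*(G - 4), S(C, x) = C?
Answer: -441/2 ≈ -220.50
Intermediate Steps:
T(G) = (-4 + G)²/2 (T(G) = ((G - 4)*(G - 4))/2 = ((-4 + G)*(-4 + G))/2 = (-4 + G)²/2)
T(S(-3, -3))*(-9) = ((-4 - 3)²/2)*(-9) = ((½)*(-7)²)*(-9) = ((½)*49)*(-9) = (49/2)*(-9) = -441/2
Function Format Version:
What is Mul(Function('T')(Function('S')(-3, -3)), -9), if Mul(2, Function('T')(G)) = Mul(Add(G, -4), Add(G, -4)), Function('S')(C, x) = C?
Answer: Rational(-441, 2) ≈ -220.50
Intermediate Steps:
Function('T')(G) = Mul(Rational(1, 2), Pow(Add(-4, G), 2)) (Function('T')(G) = Mul(Rational(1, 2), Mul(Add(G, -4), Add(G, -4))) = Mul(Rational(1, 2), Mul(Add(-4, G), Add(-4, G))) = Mul(Rational(1, 2), Pow(Add(-4, G), 2)))
Mul(Function('T')(Function('S')(-3, -3)), -9) = Mul(Mul(Rational(1, 2), Pow(Add(-4, -3), 2)), -9) = Mul(Mul(Rational(1, 2), Pow(-7, 2)), -9) = Mul(Mul(Rational(1, 2), 49), -9) = Mul(Rational(49, 2), -9) = Rational(-441, 2)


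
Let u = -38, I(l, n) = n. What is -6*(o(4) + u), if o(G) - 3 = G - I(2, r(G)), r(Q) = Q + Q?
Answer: 234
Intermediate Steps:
r(Q) = 2*Q
o(G) = 3 - G (o(G) = 3 + (G - 2*G) = 3 - G)
-6*(o(4) + u) = -6*((3 - 1*4) - 38) = -6*((3 - 4) - 38) = -6*(-1 - 38) = -6*(-39) = 234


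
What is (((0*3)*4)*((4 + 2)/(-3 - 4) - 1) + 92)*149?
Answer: 13708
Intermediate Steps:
(((0*3)*4)*((4 + 2)/(-3 - 4) - 1) + 92)*149 = ((0*4)*(6/(-7) - 1) + 92)*149 = (0*(6*(-1/7) - 1) + 92)*149 = (0*(-6/7 - 1) + 92)*149 = (0*(-13/7) + 92)*149 = (0 + 92)*149 = 92*149 = 13708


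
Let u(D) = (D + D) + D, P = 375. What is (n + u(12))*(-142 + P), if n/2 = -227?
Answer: -97394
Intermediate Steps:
u(D) = 3*D (u(D) = 2*D + D = 3*D)
n = -454 (n = 2*(-227) = -454)
(n + u(12))*(-142 + P) = (-454 + 3*12)*(-142 + 375) = (-454 + 36)*233 = -418*233 = -97394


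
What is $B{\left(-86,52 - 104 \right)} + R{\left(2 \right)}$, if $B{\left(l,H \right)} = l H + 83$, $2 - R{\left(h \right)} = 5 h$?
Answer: $4547$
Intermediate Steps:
$R{\left(h \right)} = 2 - 5 h$
$B{\left(l,H \right)} = 83 + H l$ ($B{\left(l,H \right)} = H l + 83 = 83 + H l$)
$B{\left(-86,52 - 104 \right)} + R{\left(2 \right)} = \left(83 + \left(52 - 104\right) \left(-86\right)\right) + \left(2 - 10\right) = \left(83 - -4472\right) - 8 = \left(83 + 4472\right) - 8 = 4555 - 8 = 4547$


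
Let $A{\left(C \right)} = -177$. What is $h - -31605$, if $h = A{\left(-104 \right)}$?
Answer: $31428$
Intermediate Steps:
$h = -177$
$h - -31605 = -177 - -31605 = -177 + 31605 = 31428$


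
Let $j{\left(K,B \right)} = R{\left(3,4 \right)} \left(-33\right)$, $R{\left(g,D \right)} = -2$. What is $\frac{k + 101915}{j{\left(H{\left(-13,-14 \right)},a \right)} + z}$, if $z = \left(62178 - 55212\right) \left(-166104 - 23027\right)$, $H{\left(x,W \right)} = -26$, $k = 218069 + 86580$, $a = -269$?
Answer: $- \frac{101641}{329371620} \approx -0.00030859$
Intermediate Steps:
$k = 304649$
$j{\left(K,B \right)} = 66$ ($j{\left(K,B \right)} = \left(-2\right) \left(-33\right) = 66$)
$z = -1317486546$ ($z = 6966 \left(-189131\right) = -1317486546$)
$\frac{k + 101915}{j{\left(H{\left(-13,-14 \right)},a \right)} + z} = \frac{304649 + 101915}{66 - 1317486546} = \frac{406564}{-1317486480} = 406564 \left(- \frac{1}{1317486480}\right) = - \frac{101641}{329371620}$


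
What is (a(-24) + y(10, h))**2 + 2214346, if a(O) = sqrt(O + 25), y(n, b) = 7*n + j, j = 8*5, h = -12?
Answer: 2226667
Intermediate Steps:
j = 40
y(n, b) = 40 + 7*n (y(n, b) = 7*n + 40 = 40 + 7*n)
a(O) = sqrt(25 + O)
(a(-24) + y(10, h))**2 + 2214346 = (sqrt(25 - 24) + (40 + 7*10))**2 + 2214346 = (sqrt(1) + (40 + 70))**2 + 2214346 = (1 + 110)**2 + 2214346 = 111**2 + 2214346 = 12321 + 2214346 = 2226667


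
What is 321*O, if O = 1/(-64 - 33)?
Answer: -321/97 ≈ -3.3093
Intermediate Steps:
O = -1/97 (O = 1/(-97) = -1/97 ≈ -0.010309)
321*O = 321*(-1/97) = -321/97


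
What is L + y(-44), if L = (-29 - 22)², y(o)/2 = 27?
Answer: 2655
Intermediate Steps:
y(o) = 54 (y(o) = 2*27 = 54)
L = 2601 (L = (-51)² = 2601)
L + y(-44) = 2601 + 54 = 2655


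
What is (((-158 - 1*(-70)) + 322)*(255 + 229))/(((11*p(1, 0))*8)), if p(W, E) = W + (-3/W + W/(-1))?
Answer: -429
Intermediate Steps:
p(W, E) = -3/W (p(W, E) = W + (-3/W + W*(-1)) = W + (-3/W - W) = W + (-W - 3/W) = -3/W)
(((-158 - 1*(-70)) + 322)*(255 + 229))/(((11*p(1, 0))*8)) = (((-158 - 1*(-70)) + 322)*(255 + 229))/(((11*(-3/1))*8)) = (((-158 + 70) + 322)*484)/(((11*(-3*1))*8)) = ((-88 + 322)*484)/(((11*(-3))*8)) = (234*484)/((-33*8)) = 113256/(-264) = 113256*(-1/264) = -429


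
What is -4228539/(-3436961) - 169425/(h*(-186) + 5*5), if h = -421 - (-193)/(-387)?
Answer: -6467781129078/6954116611013 ≈ -0.93007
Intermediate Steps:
h = -163120/387 (h = -421 - (-193)*(-1)/387 = -421 - 1*193/387 = -421 - 193/387 = -163120/387 ≈ -421.50)
-4228539/(-3436961) - 169425/(h*(-186) + 5*5) = -4228539/(-3436961) - 169425/(-163120/387*(-186) + 5*5) = -4228539*(-1/3436961) - 169425/(10113440/129 + 25) = 4228539/3436961 - 169425/10116665/129 = 4228539/3436961 - 169425*129/10116665 = 4228539/3436961 - 4371165/2023333 = -6467781129078/6954116611013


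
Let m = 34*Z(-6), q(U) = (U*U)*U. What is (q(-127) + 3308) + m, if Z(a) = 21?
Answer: -2044361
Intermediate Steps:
q(U) = U³ (q(U) = U²*U = U³)
m = 714 (m = 34*21 = 714)
(q(-127) + 3308) + m = ((-127)³ + 3308) + 714 = (-2048383 + 3308) + 714 = -2045075 + 714 = -2044361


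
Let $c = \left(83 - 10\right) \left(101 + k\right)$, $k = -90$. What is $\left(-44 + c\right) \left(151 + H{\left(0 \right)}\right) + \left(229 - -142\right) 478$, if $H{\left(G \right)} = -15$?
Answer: $280562$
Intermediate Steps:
$c = 803$ ($c = \left(83 - 10\right) \left(101 - 90\right) = 73 \cdot 11 = 803$)
$\left(-44 + c\right) \left(151 + H{\left(0 \right)}\right) + \left(229 - -142\right) 478 = \left(-44 + 803\right) \left(151 - 15\right) + \left(229 - -142\right) 478 = 759 \cdot 136 + \left(229 + 142\right) 478 = 103224 + 371 \cdot 478 = 103224 + 177338 = 280562$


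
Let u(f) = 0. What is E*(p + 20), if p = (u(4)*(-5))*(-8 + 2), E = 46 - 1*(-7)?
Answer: 1060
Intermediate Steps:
E = 53 (E = 46 + 7 = 53)
p = 0 (p = (0*(-5))*(-8 + 2) = 0*(-6) = 0)
E*(p + 20) = 53*(0 + 20) = 53*20 = 1060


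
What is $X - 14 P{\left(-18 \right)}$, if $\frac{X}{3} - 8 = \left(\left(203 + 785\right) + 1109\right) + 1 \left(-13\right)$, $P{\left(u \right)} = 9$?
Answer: $6150$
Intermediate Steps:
$X = 6276$ ($X = 24 + 3 \left(\left(\left(203 + 785\right) + 1109\right) + 1 \left(-13\right)\right) = 24 + 3 \left(\left(988 + 1109\right) - 13\right) = 24 + 3 \left(2097 - 13\right) = 24 + 3 \cdot 2084 = 24 + 6252 = 6276$)
$X - 14 P{\left(-18 \right)} = 6276 - 14 \cdot 9 = 6276 - 126 = 6150$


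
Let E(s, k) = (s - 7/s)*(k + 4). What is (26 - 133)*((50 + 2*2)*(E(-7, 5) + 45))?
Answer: 52002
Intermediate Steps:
E(s, k) = (4 + k)*(s - 7/s) (E(s, k) = (s - 7/s)*(4 + k) = (4 + k)*(s - 7/s))
(26 - 133)*((50 + 2*2)*(E(-7, 5) + 45)) = (26 - 133)*((50 + 2*2)*((-28 - 7*5 + (-7)²*(4 + 5))/(-7) + 45)) = -107*(50 + 4)*(-(-28 - 35 + 49*9)/7 + 45) = -5778*(-(-28 - 35 + 441)/7 + 45) = -5778*(-⅐*378 + 45) = -5778*(-54 + 45) = -5778*(-9) = -107*(-486) = 52002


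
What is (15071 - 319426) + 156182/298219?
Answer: -90764287563/298219 ≈ -3.0435e+5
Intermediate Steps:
(15071 - 319426) + 156182/298219 = -304355 + 156182*(1/298219) = -304355 + 156182/298219 = -90764287563/298219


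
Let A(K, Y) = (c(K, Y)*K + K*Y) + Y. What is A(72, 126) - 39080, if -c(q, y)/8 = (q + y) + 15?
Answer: -152570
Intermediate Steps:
c(q, y) = -120 - 8*q - 8*y (c(q, y) = -8*((q + y) + 15) = -8*(15 + q + y) = -120 - 8*q - 8*y)
A(K, Y) = Y + K*Y + K*(-120 - 8*K - 8*Y) (A(K, Y) = ((-120 - 8*K - 8*Y)*K + K*Y) + Y = (K*(-120 - 8*K - 8*Y) + K*Y) + Y = (K*Y + K*(-120 - 8*K - 8*Y)) + Y = Y + K*Y + K*(-120 - 8*K - 8*Y))
A(72, 126) - 39080 = (126 + 72*126 - 8*72*(15 + 72 + 126)) - 39080 = (126 + 9072 - 8*72*213) - 39080 = (126 + 9072 - 122688) - 39080 = -113490 - 39080 = -152570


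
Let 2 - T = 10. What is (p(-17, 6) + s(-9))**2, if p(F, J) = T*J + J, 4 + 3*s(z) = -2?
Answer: 1936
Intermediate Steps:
T = -8 (T = 2 - 1*10 = 2 - 10 = -8)
s(z) = -2 (s(z) = -4/3 + (1/3)*(-2) = -4/3 - 2/3 = -2)
p(F, J) = -7*J (p(F, J) = -8*J + J = -7*J)
(p(-17, 6) + s(-9))**2 = (-7*6 - 2)**2 = (-42 - 2)**2 = (-44)**2 = 1936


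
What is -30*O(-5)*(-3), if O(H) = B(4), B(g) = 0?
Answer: 0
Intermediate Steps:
O(H) = 0
-30*O(-5)*(-3) = -30*0*(-3) = 0*(-3) = 0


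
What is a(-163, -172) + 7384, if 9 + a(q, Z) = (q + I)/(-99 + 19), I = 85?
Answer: 295039/40 ≈ 7376.0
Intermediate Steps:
a(q, Z) = -161/16 - q/80 (a(q, Z) = -9 + (q + 85)/(-99 + 19) = -9 + (85 + q)/(-80) = -9 + (85 + q)*(-1/80) = -9 + (-17/16 - q/80) = -161/16 - q/80)
a(-163, -172) + 7384 = (-161/16 - 1/80*(-163)) + 7384 = (-161/16 + 163/80) + 7384 = -321/40 + 7384 = 295039/40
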